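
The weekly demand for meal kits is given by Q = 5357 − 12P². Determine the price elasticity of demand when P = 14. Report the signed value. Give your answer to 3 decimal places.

At P = 14, Q = 3005.
dQ/dP = −24P = -336.
ε = (dQ/dP)(P/Q) = (-336)(14/3005).

-1.565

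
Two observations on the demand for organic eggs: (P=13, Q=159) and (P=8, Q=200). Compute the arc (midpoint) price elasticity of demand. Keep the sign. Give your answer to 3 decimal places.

ΔQ = 200 − 159 = 41; ΔP = 8 − 13 = -5.
Midpoints: P̄ = 10.50, Q̄ = 179.5.
ε = (ΔQ/ΔP)(P̄/Q̄) = (41/-5)(10.50/179.5).

-0.480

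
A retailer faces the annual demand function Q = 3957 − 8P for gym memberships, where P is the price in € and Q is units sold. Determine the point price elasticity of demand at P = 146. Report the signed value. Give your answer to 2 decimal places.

-0.42

At P = 146, Q = 2789.
dQ/dP = −8.
ε = (dQ/dP)(P/Q) = (-8)(146/2789).
|ε| < 1, so demand is inelastic at this price.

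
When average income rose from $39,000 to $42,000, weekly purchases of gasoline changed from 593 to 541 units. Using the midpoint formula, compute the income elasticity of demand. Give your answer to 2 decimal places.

ΔQ = -52, ΔI = 3000. Midpoints: Ī = 40,500, Q̄ = 567.0.
ε_I = (ΔQ/ΔI)(Ī/Q̄) = (-52/3000)(40500/567.0).

-1.24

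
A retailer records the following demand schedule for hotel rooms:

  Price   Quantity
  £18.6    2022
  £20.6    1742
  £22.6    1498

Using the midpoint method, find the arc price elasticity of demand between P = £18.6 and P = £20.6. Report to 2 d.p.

-1.46

At P = 18.6, Q = 2022; at P = 20.6, Q = 1742.
ΔQ = -280, ΔP = 2.0. Midpoints: P̄ = 19.60, Q̄ = 1882.0.
ε = (ΔQ/ΔP)(P̄/Q̄) = (-280/2.0)(19.60/1882.0).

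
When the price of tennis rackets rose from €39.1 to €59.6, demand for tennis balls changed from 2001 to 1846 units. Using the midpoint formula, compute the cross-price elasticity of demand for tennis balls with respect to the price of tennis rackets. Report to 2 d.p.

-0.19

ΔQ_x = 1846 − 2001 = -155; ΔP_y = 59.6 − 39.1 = 20.5.
Midpoints: P̄_y = 49.35, Q̄_x = 1923.5.
ε_xy = (ΔQ_x/ΔP_y)(P̄_y/Q̄_x) = (-155/20.5)(49.35/1923.5).
ε_xy < 0, so the goods are complements.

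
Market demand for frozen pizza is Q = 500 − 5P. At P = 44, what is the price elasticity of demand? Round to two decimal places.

At P = 44, Q = 280.
dQ/dP = −5.
ε = (dQ/dP)(P/Q) = (-5)(44/280).
|ε| < 1, so demand is inelastic at this price.

-0.79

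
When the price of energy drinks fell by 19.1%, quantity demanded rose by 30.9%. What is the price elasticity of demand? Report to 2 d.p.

-1.62

ε = %ΔQ / %ΔP = (30.9)/(-19.1) = -1.618.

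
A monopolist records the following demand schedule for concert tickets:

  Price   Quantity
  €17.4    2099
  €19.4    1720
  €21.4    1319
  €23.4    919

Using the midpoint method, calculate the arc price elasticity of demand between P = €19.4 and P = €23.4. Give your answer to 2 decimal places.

At P = 19.4, Q = 1720; at P = 23.4, Q = 919.
ΔQ = -801, ΔP = 4.0. Midpoints: P̄ = 21.40, Q̄ = 1319.5.
ε = (ΔQ/ΔP)(P̄/Q̄) = (-801/4.0)(21.40/1319.5).

-3.25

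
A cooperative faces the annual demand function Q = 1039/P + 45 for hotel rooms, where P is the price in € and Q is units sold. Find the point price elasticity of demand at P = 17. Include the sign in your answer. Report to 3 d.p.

At P = 17, Q = 106.118.
dQ/dP = −1039/P² = -3.595.
ε = (dQ/dP)(P/Q) = (-3.595)(17/106.118).
|ε| < 1, so demand is inelastic at this price.

-0.576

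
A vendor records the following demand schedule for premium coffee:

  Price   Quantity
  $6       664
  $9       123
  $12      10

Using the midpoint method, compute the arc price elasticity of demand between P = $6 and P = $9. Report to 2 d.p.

-3.44

At P = 6, Q = 664; at P = 9, Q = 123.
ΔQ = -541, ΔP = 3. Midpoints: P̄ = 7.50, Q̄ = 393.5.
ε = (ΔQ/ΔP)(P̄/Q̄) = (-541/3)(7.50/393.5).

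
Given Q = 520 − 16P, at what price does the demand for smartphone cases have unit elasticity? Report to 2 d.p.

16.25

For linear demand Q = a − bP, ε = −bP/(a − bP). |ε| = 1 when bP = a − bP, i.e. P = a/(2b).
P = 520/(2·16) = 520/32 = 16.2500.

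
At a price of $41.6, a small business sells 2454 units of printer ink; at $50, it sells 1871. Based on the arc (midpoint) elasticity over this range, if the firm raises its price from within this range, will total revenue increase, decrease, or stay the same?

decrease

Arc ε = (-583/8.4)(45.80/2162.5) ≈ -1.470.
|ε| = 1.47 > 1, so demand is elastic. A price rise therefore reduces total revenue.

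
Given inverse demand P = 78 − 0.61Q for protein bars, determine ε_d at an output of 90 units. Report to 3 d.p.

-0.421

At Q = 90, P = 78 − 0.61(90) = 23.10.
dP/dQ = −0.61, so dQ/dP = 1/(−0.61) = -1.639.
ε = (dQ/dP)(P/Q) = (-1.639)(23.10/90).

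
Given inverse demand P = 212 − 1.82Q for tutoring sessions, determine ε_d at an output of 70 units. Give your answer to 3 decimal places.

-0.664

At Q = 70, P = 212 − 1.82(70) = 84.60.
dP/dQ = −1.82, so dQ/dP = 1/(−1.82) = -0.549.
ε = (dQ/dP)(P/Q) = (-0.549)(84.60/70).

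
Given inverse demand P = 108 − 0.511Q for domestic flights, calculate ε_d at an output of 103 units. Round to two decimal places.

-1.05

At Q = 103, P = 108 − 0.511(103) = 55.37.
dP/dQ = −0.511, so dQ/dP = 1/(−0.511) = -1.957.
ε = (dQ/dP)(P/Q) = (-1.957)(55.37/103).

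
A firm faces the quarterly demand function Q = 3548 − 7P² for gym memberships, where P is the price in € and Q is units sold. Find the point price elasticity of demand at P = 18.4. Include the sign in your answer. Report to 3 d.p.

At P = 18.4, Q = 1178.080.
dQ/dP = −14P = -257.600.
ε = (dQ/dP)(P/Q) = (-257.600)(18.4/1178.080).

-4.023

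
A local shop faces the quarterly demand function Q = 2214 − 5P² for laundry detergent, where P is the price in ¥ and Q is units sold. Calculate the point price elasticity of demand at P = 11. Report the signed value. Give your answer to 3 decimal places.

At P = 11, Q = 1609.
dQ/dP = −10P = -110.
ε = (dQ/dP)(P/Q) = (-110)(11/1609).

-0.752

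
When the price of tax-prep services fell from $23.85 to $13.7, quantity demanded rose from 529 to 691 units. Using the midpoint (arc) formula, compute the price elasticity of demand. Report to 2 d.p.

-0.49

ΔQ = 691 − 529 = 162; ΔP = 13.7 − 23.85 = -10.15.
Midpoints: P̄ = 18.77, Q̄ = 610.0.
ε = (ΔQ/ΔP)(P̄/Q̄) = (162/-10.15)(18.77/610.0).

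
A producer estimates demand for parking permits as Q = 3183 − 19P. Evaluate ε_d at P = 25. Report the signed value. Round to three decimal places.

At P = 25, Q = 2708.
dQ/dP = −19.
ε = (dQ/dP)(P/Q) = (-19)(25/2708).
|ε| < 1, so demand is inelastic at this price.

-0.175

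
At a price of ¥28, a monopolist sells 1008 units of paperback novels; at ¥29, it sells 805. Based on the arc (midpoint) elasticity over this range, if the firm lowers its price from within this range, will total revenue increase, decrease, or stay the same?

increase

Arc ε = (-203/1)(28.50/906.5) ≈ -6.382.
|ε| = 6.38 > 1, so demand is elastic. A price cut therefore raises total revenue.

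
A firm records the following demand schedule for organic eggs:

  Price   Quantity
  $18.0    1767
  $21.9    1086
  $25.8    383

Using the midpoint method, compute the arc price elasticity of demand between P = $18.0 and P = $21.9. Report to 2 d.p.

At P = 18.0, Q = 1767; at P = 21.9, Q = 1086.
ΔQ = -681, ΔP = 3.9. Midpoints: P̄ = 19.95, Q̄ = 1426.5.
ε = (ΔQ/ΔP)(P̄/Q̄) = (-681/3.9)(19.95/1426.5).

-2.44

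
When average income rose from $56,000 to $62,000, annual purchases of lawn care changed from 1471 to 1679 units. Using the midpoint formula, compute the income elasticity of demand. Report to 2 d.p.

1.30

ΔQ = 208, ΔI = 6000. Midpoints: Ī = 59,000, Q̄ = 1575.0.
ε_I = (ΔQ/ΔI)(Ī/Q̄) = (208/6000)(59000/1575.0).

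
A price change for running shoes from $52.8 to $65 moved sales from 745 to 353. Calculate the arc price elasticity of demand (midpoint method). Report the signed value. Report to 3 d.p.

-3.447

ΔQ = 353 − 745 = -392; ΔP = 65 − 52.8 = 12.2.
Midpoints: P̄ = 58.90, Q̄ = 549.0.
ε = (ΔQ/ΔP)(P̄/Q̄) = (-392/12.2)(58.90/549.0).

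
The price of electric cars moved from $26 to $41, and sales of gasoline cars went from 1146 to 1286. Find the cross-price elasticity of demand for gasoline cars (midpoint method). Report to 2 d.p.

ΔQ_x = 1286 − 1146 = 140; ΔP_y = 41 − 26 = 15.
Midpoints: P̄_y = 33.50, Q̄_x = 1216.0.
ε_xy = (ΔQ_x/ΔP_y)(P̄_y/Q̄_x) = (140/15)(33.50/1216.0).

0.26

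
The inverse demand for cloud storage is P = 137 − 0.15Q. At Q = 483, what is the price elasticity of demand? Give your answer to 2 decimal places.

At Q = 483, P = 137 − 0.15(483) = 64.55.
dP/dQ = −0.15, so dQ/dP = 1/(−0.15) = -6.667.
ε = (dQ/dP)(P/Q) = (-6.667)(64.55/483).

-0.89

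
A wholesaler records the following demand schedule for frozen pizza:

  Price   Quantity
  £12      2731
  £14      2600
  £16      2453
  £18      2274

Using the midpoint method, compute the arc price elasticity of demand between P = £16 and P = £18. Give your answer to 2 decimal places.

At P = 16, Q = 2453; at P = 18, Q = 2274.
ΔQ = -179, ΔP = 2. Midpoints: P̄ = 17.00, Q̄ = 2363.5.
ε = (ΔQ/ΔP)(P̄/Q̄) = (-179/2)(17.00/2363.5).

-0.64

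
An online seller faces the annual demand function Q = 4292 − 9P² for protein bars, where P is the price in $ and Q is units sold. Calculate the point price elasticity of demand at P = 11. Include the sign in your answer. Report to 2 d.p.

At P = 11, Q = 3203.
dQ/dP = −18P = -198.
ε = (dQ/dP)(P/Q) = (-198)(11/3203).

-0.68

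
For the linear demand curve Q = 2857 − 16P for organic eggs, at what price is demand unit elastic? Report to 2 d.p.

89.28

For linear demand Q = a − bP, ε = −bP/(a − bP). |ε| = 1 when bP = a − bP, i.e. P = a/(2b).
P = 2857/(2·16) = 2857/32 = 89.2812.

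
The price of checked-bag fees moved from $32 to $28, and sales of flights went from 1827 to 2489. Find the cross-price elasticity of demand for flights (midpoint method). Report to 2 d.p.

-2.30

ΔQ_x = 2489 − 1827 = 662; ΔP_y = 28 − 32 = -4.
Midpoints: P̄_y = 30.00, Q̄_x = 2158.0.
ε_xy = (ΔQ_x/ΔP_y)(P̄_y/Q̄_x) = (662/-4)(30.00/2158.0).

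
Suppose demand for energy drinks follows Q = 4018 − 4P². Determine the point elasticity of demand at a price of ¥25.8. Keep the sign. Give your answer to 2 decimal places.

-3.93

At P = 25.8, Q = 1355.440.
dQ/dP = −8P = -206.400.
ε = (dQ/dP)(P/Q) = (-206.400)(25.8/1355.440).
|ε| > 1, so demand is elastic at this price.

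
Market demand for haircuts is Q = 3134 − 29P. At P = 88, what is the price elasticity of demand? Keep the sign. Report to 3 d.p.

At P = 88, Q = 582.
dQ/dP = −29.
ε = (dQ/dP)(P/Q) = (-29)(88/582).
|ε| > 1, so demand is elastic at this price.

-4.385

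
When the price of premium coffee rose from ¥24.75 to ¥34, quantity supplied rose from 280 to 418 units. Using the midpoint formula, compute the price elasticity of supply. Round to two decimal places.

1.26

ΔQ = 418 − 280 = 138; ΔP = 34 − 24.75 = 9.25.
Midpoints: P̄ = 29.38, Q̄ = 349.0.
ε_s = (ΔQ/ΔP)(P̄/Q̄) = (138/9.25)(29.38/349.0).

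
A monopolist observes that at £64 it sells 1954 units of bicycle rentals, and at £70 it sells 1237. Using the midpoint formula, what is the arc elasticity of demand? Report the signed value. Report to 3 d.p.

ΔQ = 1237 − 1954 = -717; ΔP = 70 − 64 = 6.
Midpoints: P̄ = 67.00, Q̄ = 1595.5.
ε = (ΔQ/ΔP)(P̄/Q̄) = (-717/6)(67.00/1595.5).

-5.018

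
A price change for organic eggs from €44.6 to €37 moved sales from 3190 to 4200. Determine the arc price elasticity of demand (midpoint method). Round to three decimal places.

ΔQ = 4200 − 3190 = 1010; ΔP = 37 − 44.6 = -7.6.
Midpoints: P̄ = 40.80, Q̄ = 3695.0.
ε = (ΔQ/ΔP)(P̄/Q̄) = (1010/-7.6)(40.80/3695.0).

-1.467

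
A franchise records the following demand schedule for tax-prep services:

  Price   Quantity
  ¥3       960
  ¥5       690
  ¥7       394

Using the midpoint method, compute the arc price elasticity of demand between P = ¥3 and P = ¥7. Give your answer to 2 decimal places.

-1.05

At P = 3, Q = 960; at P = 7, Q = 394.
ΔQ = -566, ΔP = 4. Midpoints: P̄ = 5.00, Q̄ = 677.0.
ε = (ΔQ/ΔP)(P̄/Q̄) = (-566/4)(5.00/677.0).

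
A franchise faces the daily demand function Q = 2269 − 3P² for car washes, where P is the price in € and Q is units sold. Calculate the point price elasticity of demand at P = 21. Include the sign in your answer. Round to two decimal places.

-2.80

At P = 21, Q = 946.
dQ/dP = −6P = -126.
ε = (dQ/dP)(P/Q) = (-126)(21/946).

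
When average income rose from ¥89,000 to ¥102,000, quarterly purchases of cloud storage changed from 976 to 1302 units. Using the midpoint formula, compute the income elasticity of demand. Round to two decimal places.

2.10

ΔQ = 326, ΔI = 13000. Midpoints: Ī = 95,500, Q̄ = 1139.0.
ε_I = (ΔQ/ΔI)(Ī/Q̄) = (326/13000)(95500/1139.0).
ε_I > 0, so the good is normal.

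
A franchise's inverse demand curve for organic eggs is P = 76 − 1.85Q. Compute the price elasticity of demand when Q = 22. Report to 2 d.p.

At Q = 22, P = 76 − 1.85(22) = 35.30.
dP/dQ = −1.85, so dQ/dP = 1/(−1.85) = -0.541.
ε = (dQ/dP)(P/Q) = (-0.541)(35.30/22).

-0.87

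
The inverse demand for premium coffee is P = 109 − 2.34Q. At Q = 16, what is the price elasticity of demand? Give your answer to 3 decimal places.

-1.911

At Q = 16, P = 109 − 2.34(16) = 71.56.
dP/dQ = −2.34, so dQ/dP = 1/(−2.34) = -0.427.
ε = (dQ/dP)(P/Q) = (-0.427)(71.56/16).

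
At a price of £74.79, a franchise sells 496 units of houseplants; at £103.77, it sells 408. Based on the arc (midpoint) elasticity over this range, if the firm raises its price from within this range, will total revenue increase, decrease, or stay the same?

Arc ε = (-88/28.98)(89.28/452.0) ≈ -0.600.
|ε| = 0.60 < 1, so demand is inelastic. A price rise therefore raises total revenue.

increase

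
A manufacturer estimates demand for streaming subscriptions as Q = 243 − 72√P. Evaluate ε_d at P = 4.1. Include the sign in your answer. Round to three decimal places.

At P = 4.1, Q = 97.211.
dQ/dP = −72/(2√P) = -17.779.
ε = (dQ/dP)(P/Q) = (-17.779)(4.1/97.211).
|ε| < 1, so demand is inelastic at this price.

-0.750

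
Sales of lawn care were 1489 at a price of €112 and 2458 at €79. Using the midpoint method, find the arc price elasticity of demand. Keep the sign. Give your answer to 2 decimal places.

-1.42

ΔQ = 2458 − 1489 = 969; ΔP = 79 − 112 = -33.
Midpoints: P̄ = 95.50, Q̄ = 1973.5.
ε = (ΔQ/ΔP)(P̄/Q̄) = (969/-33)(95.50/1973.5).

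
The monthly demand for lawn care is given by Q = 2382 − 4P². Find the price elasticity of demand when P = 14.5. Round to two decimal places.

-1.09

At P = 14.5, Q = 1541.
dQ/dP = −8P = -116.
ε = (dQ/dP)(P/Q) = (-116)(14.5/1541).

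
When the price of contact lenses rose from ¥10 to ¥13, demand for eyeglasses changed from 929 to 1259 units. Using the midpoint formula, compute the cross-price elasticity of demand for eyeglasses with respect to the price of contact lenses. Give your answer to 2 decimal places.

1.16

ΔQ_x = 1259 − 929 = 330; ΔP_y = 13 − 10 = 3.
Midpoints: P̄_y = 11.50, Q̄_x = 1094.0.
ε_xy = (ΔQ_x/ΔP_y)(P̄_y/Q̄_x) = (330/3)(11.50/1094.0).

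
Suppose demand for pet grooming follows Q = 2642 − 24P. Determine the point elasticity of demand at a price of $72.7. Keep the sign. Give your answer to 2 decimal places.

At P = 72.7, Q = 897.200.
dQ/dP = −24.
ε = (dQ/dP)(P/Q) = (-24)(72.7/897.200).
|ε| > 1, so demand is elastic at this price.

-1.94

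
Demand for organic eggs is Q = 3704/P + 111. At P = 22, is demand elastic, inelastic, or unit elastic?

inelastic

Q = 279.364, dQ/dP = -7.653.
ε = (dQ/dP)(P/Q) ≈ -0.603.
|ε| = 0.60 < 1.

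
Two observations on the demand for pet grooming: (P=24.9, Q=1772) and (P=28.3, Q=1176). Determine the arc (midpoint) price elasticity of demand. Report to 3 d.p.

-3.163

ΔQ = 1176 − 1772 = -596; ΔP = 28.3 − 24.9 = 3.4.
Midpoints: P̄ = 26.60, Q̄ = 1474.0.
ε = (ΔQ/ΔP)(P̄/Q̄) = (-596/3.4)(26.60/1474.0).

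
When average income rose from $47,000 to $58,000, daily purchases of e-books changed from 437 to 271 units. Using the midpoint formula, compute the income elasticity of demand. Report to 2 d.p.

ΔQ = -166, ΔI = 11000. Midpoints: Ī = 52,500, Q̄ = 354.0.
ε_I = (ΔQ/ΔI)(Ī/Q̄) = (-166/11000)(52500/354.0).

-2.24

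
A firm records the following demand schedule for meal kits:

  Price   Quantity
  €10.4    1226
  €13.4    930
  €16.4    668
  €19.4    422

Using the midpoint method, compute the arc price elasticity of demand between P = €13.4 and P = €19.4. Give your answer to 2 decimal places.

-2.05

At P = 13.4, Q = 930; at P = 19.4, Q = 422.
ΔQ = -508, ΔP = 6.0. Midpoints: P̄ = 16.40, Q̄ = 676.0.
ε = (ΔQ/ΔP)(P̄/Q̄) = (-508/6.0)(16.40/676.0).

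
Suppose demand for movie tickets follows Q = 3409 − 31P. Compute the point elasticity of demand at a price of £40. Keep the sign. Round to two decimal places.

At P = 40, Q = 2169.
dQ/dP = −31.
ε = (dQ/dP)(P/Q) = (-31)(40/2169).
|ε| < 1, so demand is inelastic at this price.

-0.57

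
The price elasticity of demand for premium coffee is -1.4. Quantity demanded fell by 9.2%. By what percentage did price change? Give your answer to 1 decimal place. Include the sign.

6.6%

%ΔP ≈ %ΔQ / ε = (-9.2%)/(-1.4) = 6.57%.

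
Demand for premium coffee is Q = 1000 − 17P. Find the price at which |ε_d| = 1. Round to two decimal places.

For linear demand Q = a − bP, ε = −bP/(a − bP). |ε| = 1 when bP = a − bP, i.e. P = a/(2b).
P = 1000/(2·17) = 1000/34 = 29.4118.

29.41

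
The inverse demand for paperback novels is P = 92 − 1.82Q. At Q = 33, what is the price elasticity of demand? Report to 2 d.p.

-0.53

At Q = 33, P = 92 − 1.82(33) = 31.94.
dP/dQ = −1.82, so dQ/dP = 1/(−1.82) = -0.549.
ε = (dQ/dP)(P/Q) = (-0.549)(31.94/33).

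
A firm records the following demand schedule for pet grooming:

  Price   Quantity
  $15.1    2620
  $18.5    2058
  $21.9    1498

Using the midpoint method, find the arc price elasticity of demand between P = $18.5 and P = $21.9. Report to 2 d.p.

-1.87

At P = 18.5, Q = 2058; at P = 21.9, Q = 1498.
ΔQ = -560, ΔP = 3.4. Midpoints: P̄ = 20.20, Q̄ = 1778.0.
ε = (ΔQ/ΔP)(P̄/Q̄) = (-560/3.4)(20.20/1778.0).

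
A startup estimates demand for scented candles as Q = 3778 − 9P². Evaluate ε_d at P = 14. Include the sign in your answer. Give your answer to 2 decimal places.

At P = 14, Q = 2014.
dQ/dP = −18P = -252.
ε = (dQ/dP)(P/Q) = (-252)(14/2014).

-1.75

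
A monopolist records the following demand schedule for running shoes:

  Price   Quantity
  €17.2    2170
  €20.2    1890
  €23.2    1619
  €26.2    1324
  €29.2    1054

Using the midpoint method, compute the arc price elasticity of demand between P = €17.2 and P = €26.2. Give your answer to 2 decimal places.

At P = 17.2, Q = 2170; at P = 26.2, Q = 1324.
ΔQ = -846, ΔP = 9.0. Midpoints: P̄ = 21.70, Q̄ = 1747.0.
ε = (ΔQ/ΔP)(P̄/Q̄) = (-846/9.0)(21.70/1747.0).

-1.17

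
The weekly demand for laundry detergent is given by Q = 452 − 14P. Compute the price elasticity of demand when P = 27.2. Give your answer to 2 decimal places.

At P = 27.2, Q = 71.200.
dQ/dP = −14.
ε = (dQ/dP)(P/Q) = (-14)(27.2/71.200).

-5.35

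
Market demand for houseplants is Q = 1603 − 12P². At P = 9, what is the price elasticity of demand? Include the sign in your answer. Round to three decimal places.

-3.081

At P = 9, Q = 631.
dQ/dP = −24P = -216.
ε = (dQ/dP)(P/Q) = (-216)(9/631).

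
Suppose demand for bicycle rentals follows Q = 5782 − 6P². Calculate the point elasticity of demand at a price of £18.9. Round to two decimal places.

At P = 18.9, Q = 3638.740.
dQ/dP = −12P = -226.800.
ε = (dQ/dP)(P/Q) = (-226.800)(18.9/3638.740).

-1.18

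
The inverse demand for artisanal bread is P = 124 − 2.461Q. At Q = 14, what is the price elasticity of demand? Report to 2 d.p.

-2.60

At Q = 14, P = 124 − 2.461(14) = 89.55.
dP/dQ = −2.461, so dQ/dP = 1/(−2.461) = -0.406.
ε = (dQ/dP)(P/Q) = (-0.406)(89.55/14).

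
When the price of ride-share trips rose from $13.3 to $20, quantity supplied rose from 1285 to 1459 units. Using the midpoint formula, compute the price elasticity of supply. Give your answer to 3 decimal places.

0.315

ΔQ = 1459 − 1285 = 174; ΔP = 20 − 13.3 = 6.7.
Midpoints: P̄ = 16.65, Q̄ = 1372.0.
ε_s = (ΔQ/ΔP)(P̄/Q̄) = (174/6.7)(16.65/1372.0).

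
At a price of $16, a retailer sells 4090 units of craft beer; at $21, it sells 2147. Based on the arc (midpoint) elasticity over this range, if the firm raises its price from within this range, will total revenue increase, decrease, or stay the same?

Arc ε = (-1943/5)(18.50/3118.5) ≈ -2.305.
|ε| = 2.31 > 1, so demand is elastic. A price rise therefore reduces total revenue.

decrease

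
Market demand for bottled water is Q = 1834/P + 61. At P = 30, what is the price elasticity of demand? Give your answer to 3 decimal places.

-0.501

At P = 30, Q = 122.133.
dQ/dP = −1834/P² = -2.038.
ε = (dQ/dP)(P/Q) = (-2.038)(30/122.133).
|ε| < 1, so demand is inelastic at this price.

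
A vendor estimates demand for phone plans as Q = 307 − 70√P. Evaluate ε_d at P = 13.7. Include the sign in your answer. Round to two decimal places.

-2.70

At P = 13.7, Q = 47.905.
dQ/dP = −70/(2√P) = -9.456.
ε = (dQ/dP)(P/Q) = (-9.456)(13.7/47.905).
|ε| > 1, so demand is elastic at this price.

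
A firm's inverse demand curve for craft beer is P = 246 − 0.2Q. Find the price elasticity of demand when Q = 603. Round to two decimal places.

-1.04

At Q = 603, P = 246 − 0.2(603) = 125.40.
dP/dQ = −0.2, so dQ/dP = 1/(−0.2) = -5.000.
ε = (dQ/dP)(P/Q) = (-5.000)(125.40/603).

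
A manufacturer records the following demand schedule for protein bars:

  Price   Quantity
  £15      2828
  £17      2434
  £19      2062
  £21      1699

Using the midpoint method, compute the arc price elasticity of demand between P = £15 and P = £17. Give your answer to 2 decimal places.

-1.20

At P = 15, Q = 2828; at P = 17, Q = 2434.
ΔQ = -394, ΔP = 2. Midpoints: P̄ = 16.00, Q̄ = 2631.0.
ε = (ΔQ/ΔP)(P̄/Q̄) = (-394/2)(16.00/2631.0).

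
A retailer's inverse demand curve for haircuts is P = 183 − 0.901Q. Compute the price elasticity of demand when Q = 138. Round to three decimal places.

-0.472

At Q = 138, P = 183 − 0.901(138) = 58.66.
dP/dQ = −0.901, so dQ/dP = 1/(−0.901) = -1.110.
ε = (dQ/dP)(P/Q) = (-1.110)(58.66/138).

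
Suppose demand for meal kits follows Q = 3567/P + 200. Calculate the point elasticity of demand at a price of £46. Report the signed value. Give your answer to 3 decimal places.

At P = 46, Q = 277.543.
dQ/dP = −3567/P² = -1.686.
ε = (dQ/dP)(P/Q) = (-1.686)(46/277.543).

-0.279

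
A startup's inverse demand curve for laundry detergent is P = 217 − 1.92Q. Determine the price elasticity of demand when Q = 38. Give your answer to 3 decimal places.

At Q = 38, P = 217 − 1.92(38) = 144.04.
dP/dQ = −1.92, so dQ/dP = 1/(−1.92) = -0.521.
ε = (dQ/dP)(P/Q) = (-0.521)(144.04/38).

-1.974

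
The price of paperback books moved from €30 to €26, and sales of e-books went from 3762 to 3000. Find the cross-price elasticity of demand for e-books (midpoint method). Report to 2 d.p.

ΔQ_x = 3000 − 3762 = -762; ΔP_y = 26 − 30 = -4.
Midpoints: P̄_y = 28.00, Q̄_x = 3381.0.
ε_xy = (ΔQ_x/ΔP_y)(P̄_y/Q̄_x) = (-762/-4)(28.00/3381.0).
ε_xy > 0, so the goods are substitutes.

1.58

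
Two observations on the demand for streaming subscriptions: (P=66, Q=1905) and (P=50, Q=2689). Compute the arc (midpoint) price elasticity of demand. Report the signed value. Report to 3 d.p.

ΔQ = 2689 − 1905 = 784; ΔP = 50 − 66 = -16.
Midpoints: P̄ = 58.00, Q̄ = 2297.0.
ε = (ΔQ/ΔP)(P̄/Q̄) = (784/-16)(58.00/2297.0).

-1.237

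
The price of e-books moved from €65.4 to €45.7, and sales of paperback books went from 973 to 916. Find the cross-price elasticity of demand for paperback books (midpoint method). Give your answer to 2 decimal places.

ΔQ_x = 916 − 973 = -57; ΔP_y = 45.7 − 65.4 = -19.7.
Midpoints: P̄_y = 55.55, Q̄_x = 944.5.
ε_xy = (ΔQ_x/ΔP_y)(P̄_y/Q̄_x) = (-57/-19.7)(55.55/944.5).

0.17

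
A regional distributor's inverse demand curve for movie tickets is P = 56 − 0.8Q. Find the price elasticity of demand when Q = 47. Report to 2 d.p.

At Q = 47, P = 56 − 0.8(47) = 18.40.
dP/dQ = −0.8, so dQ/dP = 1/(−0.8) = -1.250.
ε = (dQ/dP)(P/Q) = (-1.250)(18.40/47).

-0.49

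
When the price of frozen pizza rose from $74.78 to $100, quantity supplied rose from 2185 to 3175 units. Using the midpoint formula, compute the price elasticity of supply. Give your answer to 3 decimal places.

ΔQ = 3175 − 2185 = 990; ΔP = 100 − 74.78 = 25.22.
Midpoints: P̄ = 87.39, Q̄ = 2680.0.
ε_s = (ΔQ/ΔP)(P̄/Q̄) = (990/25.22)(87.39/2680.0).

1.280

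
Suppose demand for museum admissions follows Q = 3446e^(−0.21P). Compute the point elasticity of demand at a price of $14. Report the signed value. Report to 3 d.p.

At P = 14, Q = 182.175.
dQ/dP = −0.21·3446e^(−0.21P) = −0.21Q = -38.257.
ε = (dQ/dP)(P/Q) = (-38.257)(14/182.175).
|ε| > 1, so demand is elastic at this price.

-2.940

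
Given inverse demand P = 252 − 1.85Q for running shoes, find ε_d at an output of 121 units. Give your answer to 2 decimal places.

At Q = 121, P = 252 − 1.85(121) = 28.15.
dP/dQ = −1.85, so dQ/dP = 1/(−1.85) = -0.541.
ε = (dQ/dP)(P/Q) = (-0.541)(28.15/121).

-0.13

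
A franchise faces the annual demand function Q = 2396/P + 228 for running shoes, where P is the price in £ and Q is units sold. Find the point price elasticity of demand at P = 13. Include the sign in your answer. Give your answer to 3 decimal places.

At P = 13, Q = 412.308.
dQ/dP = −2396/P² = -14.178.
ε = (dQ/dP)(P/Q) = (-14.178)(13/412.308).

-0.447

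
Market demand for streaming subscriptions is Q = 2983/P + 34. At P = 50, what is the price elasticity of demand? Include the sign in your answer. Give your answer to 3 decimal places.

-0.637

At P = 50, Q = 93.660.
dQ/dP = −2983/P² = -1.193.
ε = (dQ/dP)(P/Q) = (-1.193)(50/93.660).
|ε| < 1, so demand is inelastic at this price.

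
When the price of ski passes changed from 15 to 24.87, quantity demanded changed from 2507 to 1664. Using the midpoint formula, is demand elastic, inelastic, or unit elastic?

inelastic

Arc ε ≈ -0.816.
|ε| = 0.82 < 1.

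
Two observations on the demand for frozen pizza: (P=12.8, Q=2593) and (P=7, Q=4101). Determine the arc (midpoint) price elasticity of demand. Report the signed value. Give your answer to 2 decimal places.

-0.77

ΔQ = 4101 − 2593 = 1508; ΔP = 7 − 12.8 = -5.8.
Midpoints: P̄ = 9.90, Q̄ = 3347.0.
ε = (ΔQ/ΔP)(P̄/Q̄) = (1508/-5.8)(9.90/3347.0).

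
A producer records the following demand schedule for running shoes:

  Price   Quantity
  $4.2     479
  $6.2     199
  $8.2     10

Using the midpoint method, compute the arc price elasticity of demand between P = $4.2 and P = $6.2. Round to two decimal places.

-2.15

At P = 4.2, Q = 479; at P = 6.2, Q = 199.
ΔQ = -280, ΔP = 2.0. Midpoints: P̄ = 5.20, Q̄ = 339.0.
ε = (ΔQ/ΔP)(P̄/Q̄) = (-280/2.0)(5.20/339.0).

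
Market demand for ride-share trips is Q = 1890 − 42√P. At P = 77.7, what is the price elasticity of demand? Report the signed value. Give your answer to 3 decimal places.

-0.122

At P = 77.7, Q = 1519.780.
dQ/dP = −42/(2√P) = -2.382.
ε = (dQ/dP)(P/Q) = (-2.382)(77.7/1519.780).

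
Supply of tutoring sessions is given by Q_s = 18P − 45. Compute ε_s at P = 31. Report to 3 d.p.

At P = 31, Q_s = 513.
dQ_s/dP = 18.
ε_s = (dQ_s/dP)(P/Q_s) = (18)(31/513).

1.088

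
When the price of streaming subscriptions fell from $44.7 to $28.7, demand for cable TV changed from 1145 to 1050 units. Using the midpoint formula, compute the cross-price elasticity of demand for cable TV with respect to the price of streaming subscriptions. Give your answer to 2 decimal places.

ΔQ_x = 1050 − 1145 = -95; ΔP_y = 28.7 − 44.7 = -16.0.
Midpoints: P̄_y = 36.70, Q̄_x = 1097.5.
ε_xy = (ΔQ_x/ΔP_y)(P̄_y/Q̄_x) = (-95/-16.0)(36.70/1097.5).

0.20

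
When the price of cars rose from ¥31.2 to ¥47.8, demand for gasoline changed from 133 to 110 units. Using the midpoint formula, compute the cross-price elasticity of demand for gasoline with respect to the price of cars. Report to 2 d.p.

-0.45

ΔQ_x = 110 − 133 = -23; ΔP_y = 47.8 − 31.2 = 16.6.
Midpoints: P̄_y = 39.50, Q̄_x = 121.5.
ε_xy = (ΔQ_x/ΔP_y)(P̄_y/Q̄_x) = (-23/16.6)(39.50/121.5).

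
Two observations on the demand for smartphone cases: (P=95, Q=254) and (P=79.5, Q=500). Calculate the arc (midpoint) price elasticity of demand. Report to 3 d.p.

-3.673

ΔQ = 500 − 254 = 246; ΔP = 79.5 − 95 = -15.5.
Midpoints: P̄ = 87.25, Q̄ = 377.0.
ε = (ΔQ/ΔP)(P̄/Q̄) = (246/-15.5)(87.25/377.0).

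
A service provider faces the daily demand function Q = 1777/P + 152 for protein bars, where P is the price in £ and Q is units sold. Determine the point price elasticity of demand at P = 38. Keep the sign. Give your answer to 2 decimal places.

-0.24

At P = 38, Q = 198.763.
dQ/dP = −1777/P² = -1.231.
ε = (dQ/dP)(P/Q) = (-1.231)(38/198.763).
|ε| < 1, so demand is inelastic at this price.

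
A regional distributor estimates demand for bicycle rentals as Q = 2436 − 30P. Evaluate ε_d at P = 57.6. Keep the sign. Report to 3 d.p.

At P = 57.6, Q = 708.
dQ/dP = −30.
ε = (dQ/dP)(P/Q) = (-30)(57.6/708).

-2.441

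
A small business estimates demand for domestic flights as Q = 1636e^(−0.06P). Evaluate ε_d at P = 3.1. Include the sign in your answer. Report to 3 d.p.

-0.186

At P = 3.1, Q = 1358.328.
dQ/dP = −0.06·1636e^(−0.06P) = −0.06Q = -81.500.
ε = (dQ/dP)(P/Q) = (-81.500)(3.1/1358.328).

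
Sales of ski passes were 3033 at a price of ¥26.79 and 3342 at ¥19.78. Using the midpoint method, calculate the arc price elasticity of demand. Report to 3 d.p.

ΔQ = 3342 − 3033 = 309; ΔP = 19.78 − 26.79 = -7.01.
Midpoints: P̄ = 23.29, Q̄ = 3187.5.
ε = (ΔQ/ΔP)(P̄/Q̄) = (309/-7.01)(23.29/3187.5).

-0.322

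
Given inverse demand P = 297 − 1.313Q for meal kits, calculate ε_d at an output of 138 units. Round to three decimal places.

-0.639

At Q = 138, P = 297 − 1.313(138) = 115.81.
dP/dQ = −1.313, so dQ/dP = 1/(−1.313) = -0.762.
ε = (dQ/dP)(P/Q) = (-0.762)(115.81/138).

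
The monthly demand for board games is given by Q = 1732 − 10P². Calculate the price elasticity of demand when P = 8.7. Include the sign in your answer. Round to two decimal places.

-1.55

At P = 8.7, Q = 975.100.
dQ/dP = −20P = -174.
ε = (dQ/dP)(P/Q) = (-174)(8.7/975.100).
|ε| > 1, so demand is elastic at this price.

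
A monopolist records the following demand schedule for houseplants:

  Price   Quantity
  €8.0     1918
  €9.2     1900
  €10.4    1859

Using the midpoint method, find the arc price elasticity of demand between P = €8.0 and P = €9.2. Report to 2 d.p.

At P = 8.0, Q = 1918; at P = 9.2, Q = 1900.
ΔQ = -18, ΔP = 1.2. Midpoints: P̄ = 8.60, Q̄ = 1909.0.
ε = (ΔQ/ΔP)(P̄/Q̄) = (-18/1.2)(8.60/1909.0).

-0.07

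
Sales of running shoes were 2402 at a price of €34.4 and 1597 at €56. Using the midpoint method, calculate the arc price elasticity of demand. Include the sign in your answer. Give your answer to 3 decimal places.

ΔQ = 1597 − 2402 = -805; ΔP = 56 − 34.4 = 21.6.
Midpoints: P̄ = 45.20, Q̄ = 1999.5.
ε = (ΔQ/ΔP)(P̄/Q̄) = (-805/21.6)(45.20/1999.5).

-0.842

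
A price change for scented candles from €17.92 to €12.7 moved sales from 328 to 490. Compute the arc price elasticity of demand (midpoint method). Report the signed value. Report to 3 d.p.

-1.162

ΔQ = 490 − 328 = 162; ΔP = 12.7 − 17.92 = -5.22.
Midpoints: P̄ = 15.31, Q̄ = 409.0.
ε = (ΔQ/ΔP)(P̄/Q̄) = (162/-5.22)(15.31/409.0).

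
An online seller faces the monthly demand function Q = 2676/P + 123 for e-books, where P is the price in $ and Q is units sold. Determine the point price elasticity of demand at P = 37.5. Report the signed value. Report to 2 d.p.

At P = 37.5, Q = 194.360.
dQ/dP = −2676/P² = -1.903.
ε = (dQ/dP)(P/Q) = (-1.903)(37.5/194.360).

-0.37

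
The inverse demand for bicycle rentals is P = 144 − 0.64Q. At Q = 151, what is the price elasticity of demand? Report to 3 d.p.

At Q = 151, P = 144 − 0.64(151) = 47.36.
dP/dQ = −0.64, so dQ/dP = 1/(−0.64) = -1.562.
ε = (dQ/dP)(P/Q) = (-1.562)(47.36/151).

-0.490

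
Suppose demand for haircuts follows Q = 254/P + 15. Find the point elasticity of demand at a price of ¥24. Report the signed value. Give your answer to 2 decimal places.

At P = 24, Q = 25.583.
dQ/dP = −254/P² = -0.441.
ε = (dQ/dP)(P/Q) = (-0.441)(24/25.583).

-0.41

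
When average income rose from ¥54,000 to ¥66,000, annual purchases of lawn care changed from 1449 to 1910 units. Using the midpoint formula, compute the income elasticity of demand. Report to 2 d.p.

ΔQ = 461, ΔI = 12000. Midpoints: Ī = 60,000, Q̄ = 1679.5.
ε_I = (ΔQ/ΔI)(Ī/Q̄) = (461/12000)(60000/1679.5).

1.37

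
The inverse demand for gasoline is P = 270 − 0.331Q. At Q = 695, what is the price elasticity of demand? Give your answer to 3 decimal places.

-0.174

At Q = 695, P = 270 − 0.331(695) = 39.95.
dP/dQ = −0.331, so dQ/dP = 1/(−0.331) = -3.021.
ε = (dQ/dP)(P/Q) = (-3.021)(39.95/695).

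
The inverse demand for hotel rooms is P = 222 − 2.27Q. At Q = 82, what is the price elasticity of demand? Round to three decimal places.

-0.193

At Q = 82, P = 222 − 2.27(82) = 35.86.
dP/dQ = −2.27, so dQ/dP = 1/(−2.27) = -0.441.
ε = (dQ/dP)(P/Q) = (-0.441)(35.86/82).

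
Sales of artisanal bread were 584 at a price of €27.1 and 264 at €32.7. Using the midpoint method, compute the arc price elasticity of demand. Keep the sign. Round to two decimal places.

ΔQ = 264 − 584 = -320; ΔP = 32.7 − 27.1 = 5.6.
Midpoints: P̄ = 29.90, Q̄ = 424.0.
ε = (ΔQ/ΔP)(P̄/Q̄) = (-320/5.6)(29.90/424.0).

-4.03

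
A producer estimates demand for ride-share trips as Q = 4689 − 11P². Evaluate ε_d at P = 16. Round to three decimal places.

At P = 16, Q = 1873.
dQ/dP = −22P = -352.
ε = (dQ/dP)(P/Q) = (-352)(16/1873).

-3.007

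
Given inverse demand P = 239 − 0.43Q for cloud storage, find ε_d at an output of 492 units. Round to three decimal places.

At Q = 492, P = 239 − 0.43(492) = 27.44.
dP/dQ = −0.43, so dQ/dP = 1/(−0.43) = -2.326.
ε = (dQ/dP)(P/Q) = (-2.326)(27.44/492).

-0.130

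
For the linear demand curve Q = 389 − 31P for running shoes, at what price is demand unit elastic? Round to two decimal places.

For linear demand Q = a − bP, ε = −bP/(a − bP). |ε| = 1 when bP = a − bP, i.e. P = a/(2b).
P = 389/(2·31) = 389/62 = 6.2742.

6.27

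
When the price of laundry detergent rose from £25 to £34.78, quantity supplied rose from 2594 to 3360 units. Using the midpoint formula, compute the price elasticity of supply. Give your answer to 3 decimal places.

ΔQ = 3360 − 2594 = 766; ΔP = 34.78 − 25 = 9.78.
Midpoints: P̄ = 29.89, Q̄ = 2977.0.
ε_s = (ΔQ/ΔP)(P̄/Q̄) = (766/9.78)(29.89/2977.0).

0.786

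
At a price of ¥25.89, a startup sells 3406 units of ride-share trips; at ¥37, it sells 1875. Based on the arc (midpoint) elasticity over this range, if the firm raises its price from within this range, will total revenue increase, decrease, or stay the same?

Arc ε = (-1531/11.11)(31.45/2640.5) ≈ -1.641.
|ε| = 1.64 > 1, so demand is elastic. A price rise therefore reduces total revenue.

decrease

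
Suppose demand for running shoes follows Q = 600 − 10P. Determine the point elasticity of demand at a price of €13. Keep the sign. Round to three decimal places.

-0.277

At P = 13, Q = 470.
dQ/dP = −10.
ε = (dQ/dP)(P/Q) = (-10)(13/470).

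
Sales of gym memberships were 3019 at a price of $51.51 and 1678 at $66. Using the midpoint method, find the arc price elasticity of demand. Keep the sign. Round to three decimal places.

ΔQ = 1678 − 3019 = -1341; ΔP = 66 − 51.51 = 14.49.
Midpoints: P̄ = 58.75, Q̄ = 2348.5.
ε = (ΔQ/ΔP)(P̄/Q̄) = (-1341/14.49)(58.75/2348.5).

-2.315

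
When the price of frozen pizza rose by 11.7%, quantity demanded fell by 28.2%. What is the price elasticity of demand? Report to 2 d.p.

-2.41

ε = %ΔQ / %ΔP = (-28.2)/(11.7) = -2.410.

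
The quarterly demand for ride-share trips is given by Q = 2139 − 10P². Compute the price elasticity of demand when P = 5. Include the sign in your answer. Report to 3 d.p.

-0.265

At P = 5, Q = 1889.
dQ/dP = −20P = -100.
ε = (dQ/dP)(P/Q) = (-100)(5/1889).
|ε| < 1, so demand is inelastic at this price.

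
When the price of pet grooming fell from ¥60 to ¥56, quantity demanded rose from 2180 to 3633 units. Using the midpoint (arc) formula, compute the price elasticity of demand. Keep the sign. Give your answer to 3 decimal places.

-7.249

ΔQ = 3633 − 2180 = 1453; ΔP = 56 − 60 = -4.
Midpoints: P̄ = 58.00, Q̄ = 2906.5.
ε = (ΔQ/ΔP)(P̄/Q̄) = (1453/-4)(58.00/2906.5).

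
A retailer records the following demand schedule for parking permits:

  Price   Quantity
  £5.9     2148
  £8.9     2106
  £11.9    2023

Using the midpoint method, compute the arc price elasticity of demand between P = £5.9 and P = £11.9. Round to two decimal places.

At P = 5.9, Q = 2148; at P = 11.9, Q = 2023.
ΔQ = -125, ΔP = 6.0. Midpoints: P̄ = 8.90, Q̄ = 2085.5.
ε = (ΔQ/ΔP)(P̄/Q̄) = (-125/6.0)(8.90/2085.5).

-0.09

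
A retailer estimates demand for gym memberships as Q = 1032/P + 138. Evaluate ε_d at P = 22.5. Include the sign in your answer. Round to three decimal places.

At P = 22.5, Q = 183.867.
dQ/dP = −1032/P² = -2.039.
ε = (dQ/dP)(P/Q) = (-2.039)(22.5/183.867).

-0.249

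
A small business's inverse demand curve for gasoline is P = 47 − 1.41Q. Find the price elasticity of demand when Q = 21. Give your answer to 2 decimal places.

-0.59

At Q = 21, P = 47 − 1.41(21) = 17.39.
dP/dQ = −1.41, so dQ/dP = 1/(−1.41) = -0.709.
ε = (dQ/dP)(P/Q) = (-0.709)(17.39/21).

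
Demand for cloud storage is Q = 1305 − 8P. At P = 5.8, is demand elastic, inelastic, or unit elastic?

Q = 1258.600, dQ/dP = -8.
ε = (dQ/dP)(P/Q) ≈ -0.037.
|ε| = 0.04 < 1.

inelastic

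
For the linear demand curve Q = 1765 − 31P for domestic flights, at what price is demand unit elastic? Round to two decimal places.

For linear demand Q = a − bP, ε = −bP/(a − bP). |ε| = 1 when bP = a − bP, i.e. P = a/(2b).
P = 1765/(2·31) = 1765/62 = 28.4677.

28.47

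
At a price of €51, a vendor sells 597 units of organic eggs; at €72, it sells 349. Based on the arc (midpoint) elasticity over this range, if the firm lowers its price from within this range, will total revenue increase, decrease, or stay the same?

increase

Arc ε = (-248/21)(61.50/473.0) ≈ -1.535.
|ε| = 1.54 > 1, so demand is elastic. A price cut therefore raises total revenue.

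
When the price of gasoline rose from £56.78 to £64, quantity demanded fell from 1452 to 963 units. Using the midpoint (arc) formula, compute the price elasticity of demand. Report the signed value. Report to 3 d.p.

ΔQ = 963 − 1452 = -489; ΔP = 64 − 56.78 = 7.22.
Midpoints: P̄ = 60.39, Q̄ = 1207.5.
ε = (ΔQ/ΔP)(P̄/Q̄) = (-489/7.22)(60.39/1207.5).

-3.387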